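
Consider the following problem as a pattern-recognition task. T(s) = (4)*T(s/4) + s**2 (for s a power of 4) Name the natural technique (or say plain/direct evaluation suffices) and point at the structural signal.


Best approach: the master substitution — the argument shrinks by the factor 4, so measure the index on a logarithmic scale and the recursion becomes a shift.


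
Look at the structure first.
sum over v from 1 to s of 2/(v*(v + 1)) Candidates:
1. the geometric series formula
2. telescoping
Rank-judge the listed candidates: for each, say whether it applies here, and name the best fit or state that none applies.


Method: telescoping — split 2/(v*(v + 1)) by partial fractions and the pieces are one function at shifted arguments — interior terms cancel.
- the geometric series formula: there is no constant term-to-term ratio.
- telescoping — a fit — the right tool for this form.


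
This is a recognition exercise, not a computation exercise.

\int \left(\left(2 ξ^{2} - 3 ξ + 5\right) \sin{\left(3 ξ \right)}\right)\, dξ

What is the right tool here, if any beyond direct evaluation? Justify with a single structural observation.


Diagnosis: integration by parts — the integrand splits as 2 ξ^{2} - 3 ξ + 5 times \sin{\left(3 ξ \right)} — repeatedly differentiating the polynomial part kills it, which is the parts ladder.


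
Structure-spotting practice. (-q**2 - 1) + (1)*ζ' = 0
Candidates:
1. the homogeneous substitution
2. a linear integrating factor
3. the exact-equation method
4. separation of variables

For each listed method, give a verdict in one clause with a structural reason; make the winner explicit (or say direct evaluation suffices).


Technique: no special technique — with ζ absent the equation is not coupled at all: direct integration in q.
- the homogeneous substitution — rescaling both variables together changes the slope, so no ratio substitution collapses it.
- a linear integrating factor — the linear template holds only trivially here (the unknown is absent, so the coefficient is zero) — the method is not the natural label.
- the exact-equation method: no dependence on the unknown anywhere: exactness is a label without content here.
- separation of variables: separation is only trivially available — with the unknown absent from the slope this is a direct integration, not a separation problem.


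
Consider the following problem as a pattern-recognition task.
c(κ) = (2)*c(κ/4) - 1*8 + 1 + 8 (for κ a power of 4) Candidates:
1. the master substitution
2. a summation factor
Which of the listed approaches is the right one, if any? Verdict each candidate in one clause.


Diagnosis: the master substitution — the recursive call is at index κ/4 rather than a shift, a divide-and-conquer shape — substituting κ = 4^m linearizes it.
- the master substitution — yes, a natural case for it.
- a summation factor — a divided-index call is outside the fixed-shift first-order family a summation factor normalizes.


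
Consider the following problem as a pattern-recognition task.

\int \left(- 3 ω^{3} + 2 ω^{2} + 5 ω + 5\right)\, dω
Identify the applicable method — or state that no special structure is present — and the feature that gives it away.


Method: no special technique — every term is a constant multiple of a power of ω; term-wise power-rule integration needs no preliminary transformation.


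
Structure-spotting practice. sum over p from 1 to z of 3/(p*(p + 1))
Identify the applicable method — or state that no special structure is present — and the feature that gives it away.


Verdict: telescoping — the summand 3/(p*(p + 1)) decomposes into fractions whose poles differ by an integer shift — the series collapses.


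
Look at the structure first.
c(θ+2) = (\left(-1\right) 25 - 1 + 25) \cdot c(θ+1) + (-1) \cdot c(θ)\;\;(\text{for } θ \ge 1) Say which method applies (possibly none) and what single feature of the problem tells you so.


Diagnosis: the characteristic-root method — shift-invariance with fixed coefficients calls for exponential trials; the characteristic polynomial finds every r^θ.


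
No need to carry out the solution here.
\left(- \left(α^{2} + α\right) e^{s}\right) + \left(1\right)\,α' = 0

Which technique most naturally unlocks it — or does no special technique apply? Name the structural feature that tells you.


Verdict: separation of variables — a product of single-variable factors, e^{s} and α^{2} + α — the textbook separable form. This doubles as a Bernoulli equation in the unknown as written; dividing and integrating works on it directly.


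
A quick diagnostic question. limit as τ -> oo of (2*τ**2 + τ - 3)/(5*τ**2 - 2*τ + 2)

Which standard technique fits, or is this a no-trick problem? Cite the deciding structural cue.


Method: dominant-term comparison — growth-rate triage: the leading powers of τ decide the limit, everything else is noise. l'Hôpital's at-infinity variant applies to the expression viewed as a single quotient; the leading-term comparison is the direct route.


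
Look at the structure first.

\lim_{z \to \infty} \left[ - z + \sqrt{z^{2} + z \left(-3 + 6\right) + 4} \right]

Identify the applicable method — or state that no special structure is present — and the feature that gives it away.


Diagnosis: conjugate multiplication — the difference \sqrt{z^{2} + z \left(-3 + 6\right) + 4} - z is an ∞ − ∞ stalemate; its conjugate partner breaks the tie.


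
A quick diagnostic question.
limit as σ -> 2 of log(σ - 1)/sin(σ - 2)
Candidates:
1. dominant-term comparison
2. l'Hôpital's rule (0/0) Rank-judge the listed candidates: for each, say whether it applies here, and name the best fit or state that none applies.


Best approach: l'Hôpital's rule (0/0) — the 0/0 form at 2 is the signature situation for l'Hôpital's rule. A local series expansion at the point resolves it as well; the rule is the packaged version of that step.
- dominant-term comparison: no dominant-degree comparison decides it.
- l'Hôpital's rule (0/0) — a fit — the right tool for this form.


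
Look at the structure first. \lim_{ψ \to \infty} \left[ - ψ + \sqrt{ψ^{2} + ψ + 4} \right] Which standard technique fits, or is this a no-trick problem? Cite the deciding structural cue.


Verdict: conjugate multiplication — neither \sqrt{ψ^{2} + ψ + 4} nor ψ converges alone, so rewrite their difference as a conjugate-rationalized quotient first.


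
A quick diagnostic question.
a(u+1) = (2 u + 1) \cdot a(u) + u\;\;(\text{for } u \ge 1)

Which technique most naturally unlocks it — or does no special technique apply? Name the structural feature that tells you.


Diagnosis: a summation factor — the coefficient 2 u + 1 drifts with the index, so no fixed root exists; normalizing by the cumulative product telescopes it.


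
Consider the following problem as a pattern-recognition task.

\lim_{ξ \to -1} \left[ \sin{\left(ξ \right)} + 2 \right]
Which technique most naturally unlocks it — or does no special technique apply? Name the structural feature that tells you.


Technique: no special technique — the function is continuous at -1; evaluation is itself the limit, no machinery required.


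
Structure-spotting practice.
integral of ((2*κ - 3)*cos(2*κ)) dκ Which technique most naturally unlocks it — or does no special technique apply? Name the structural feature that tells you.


Technique: integration by parts — a polynomial factor 2*κ - 3 multiplies cos(2*κ); differentiating 2*κ - 3 lowers its degree while cos(2*κ) integrates cleanly, so parts wins.


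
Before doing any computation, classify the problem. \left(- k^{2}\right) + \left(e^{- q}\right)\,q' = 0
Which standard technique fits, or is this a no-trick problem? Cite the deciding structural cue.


Technique: separation of variables — separating collects all q-dependence with the derivative and leaves all k-dependence opposite: variables separate. An exactness check succeeds on this form as well — separation and the potential function arrive at the same answer, separation more directly.


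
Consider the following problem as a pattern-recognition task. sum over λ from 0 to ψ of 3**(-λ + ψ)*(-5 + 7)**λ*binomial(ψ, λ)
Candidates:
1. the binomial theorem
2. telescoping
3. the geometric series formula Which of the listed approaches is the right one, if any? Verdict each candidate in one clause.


Diagnosis: the binomial theorem — the summand is term λ of a binomial expansion in (-5 + 7) and 3; the whole sum is a single power.
- the binomial theorem — applies; the problem has the shape this method handles.
- telescoping — the summand is not presented as a shifted difference — a telescoping rewrite may exist, but the displayed structure does not offer one.
- the geometric series formula: consecutive terms are not related by a fixed multiplier.


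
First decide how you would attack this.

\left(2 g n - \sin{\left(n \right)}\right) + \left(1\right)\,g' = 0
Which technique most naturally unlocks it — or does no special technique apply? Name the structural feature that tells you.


Method: a linear integrating factor — the unknown enters only to the first power against a nonzero forcing term — the integrating-factor template applies directly.


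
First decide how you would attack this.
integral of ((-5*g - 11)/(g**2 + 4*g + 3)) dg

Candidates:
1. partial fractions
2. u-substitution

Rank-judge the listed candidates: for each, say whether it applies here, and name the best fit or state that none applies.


Verdict: partial fractions — the denominator g**2 + 4*g + 3 factors, so the quotient decomposes into elementary partial fractions term by term.
- partial fractions: applies; the problem has the shape this method handles.
- u-substitution: no subexpression of the integrand serves as a whole-integral substitution inner — individual terms may offer their own, but none carries its derivative as a factor of the full integrand; a working change of variable would have to be constructed from outside the expression.


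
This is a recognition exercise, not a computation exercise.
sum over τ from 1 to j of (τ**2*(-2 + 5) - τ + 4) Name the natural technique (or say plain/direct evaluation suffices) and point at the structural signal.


Verdict: no special technique — no cancellation, no constant ratio, no binomial weights — just polynomial terms summed directly.


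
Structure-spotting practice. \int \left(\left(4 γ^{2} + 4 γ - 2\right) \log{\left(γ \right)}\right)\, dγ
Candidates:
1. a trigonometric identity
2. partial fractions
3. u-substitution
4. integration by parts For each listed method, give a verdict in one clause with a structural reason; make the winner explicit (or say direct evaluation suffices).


Technique: integration by parts — the logarithm \log{\left(γ \right)} wants to be differentiated, not integrated; parts makes that legal.
- a trigonometric identity — no sine or cosine appears, so there is nothing for a trigonometric identity to act on.
- partial fractions: the expression is not a ratio of polynomials that decomposes further.
- u-substitution: no subexpression of the integrand serves as a whole-integral substitution inner — individual terms may offer their own, but none carries its derivative as a factor of the full integrand; a working change of variable would have to be constructed from outside the expression.
- integration by parts — applicable, and directly so.


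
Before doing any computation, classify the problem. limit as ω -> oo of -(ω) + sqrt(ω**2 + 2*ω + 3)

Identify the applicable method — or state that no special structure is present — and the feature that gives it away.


Technique: conjugate multiplication — divergence minus divergence hides a finite answer — expose it by pairing sqrt(ω**2 + 2*ω + 3) - ω with its conjugate.


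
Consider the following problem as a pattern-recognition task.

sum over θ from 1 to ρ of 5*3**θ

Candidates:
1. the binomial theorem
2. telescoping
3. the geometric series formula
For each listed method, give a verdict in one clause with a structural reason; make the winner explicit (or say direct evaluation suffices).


Method: the geometric series formula — each summand is the previous one scaled by 3; that constant multiplier is itself the geometric structure.
- the binomial theorem: the summand does not match any term pattern of an expanded binomial power.
- telescoping: computed from the summand as displayed, the partial sums build up without the pairwise collapse telescoping exploits.
- the geometric series formula — yes — fits the structure here.


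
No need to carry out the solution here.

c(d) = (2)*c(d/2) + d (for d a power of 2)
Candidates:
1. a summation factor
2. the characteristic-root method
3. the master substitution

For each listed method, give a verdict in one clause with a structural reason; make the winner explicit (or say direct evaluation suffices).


Verdict: the master substitution — recursion at d/2 is multiplicative in the index; logarithmic reindexing via d = 2^m linearizes it.
- a summation factor — a divided-index call is outside the fixed-shift first-order family a summation factor normalizes.
- the characteristic-root method — the recursion divides its index rather than shifting it — outside the constant-shift family the root method covers.
- the master substitution — applies; the problem has the shape this method handles.


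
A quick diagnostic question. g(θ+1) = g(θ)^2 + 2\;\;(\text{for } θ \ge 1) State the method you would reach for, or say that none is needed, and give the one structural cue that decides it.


Verdict: no special technique — the update rule curves (it is not linear in the unknown sequence), so no superposition-based closed form attaches — iterate or study it directly.


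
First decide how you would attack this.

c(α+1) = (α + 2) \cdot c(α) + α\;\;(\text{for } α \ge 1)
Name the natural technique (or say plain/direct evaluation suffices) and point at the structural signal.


Method: a summation factor — it is first-order linear but the coefficient α + 2 depends on the index, so multiply through by a summation factor to telescope it.


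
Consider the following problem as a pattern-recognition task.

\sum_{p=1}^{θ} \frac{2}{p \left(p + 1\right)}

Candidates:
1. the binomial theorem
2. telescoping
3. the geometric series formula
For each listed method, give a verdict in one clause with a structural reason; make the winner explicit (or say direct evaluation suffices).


Diagnosis: telescoping — after splitting \frac{2}{p \left(p + 1\right)} into partial fractions, the pieces are shifted copies of one function and cancel telescopically.
- the binomial theorem — no binomial coefficients pair with matched powers.
- telescoping: applies; the problem has the shape this method handles.
- the geometric series formula: there is no constant term-to-term ratio.


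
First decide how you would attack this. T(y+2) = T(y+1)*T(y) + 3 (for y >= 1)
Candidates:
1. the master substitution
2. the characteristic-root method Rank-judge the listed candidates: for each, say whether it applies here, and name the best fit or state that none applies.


Diagnosis: no special technique — the recurrence is nonlinear in the sequence values; study it directly, no linear machinery applies.
- the master substitution — no fixed divisor shrinks the index between calls.
- the characteristic-root method: nonlinearity rules out exponential-mode superposition from the start.


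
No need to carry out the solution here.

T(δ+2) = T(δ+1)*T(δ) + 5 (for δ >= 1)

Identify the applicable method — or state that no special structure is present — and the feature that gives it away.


Method: no special technique — the update rule curves (it is not linear in the unknown sequence), so no superposition-based closed form attaches — iterate or study it directly.


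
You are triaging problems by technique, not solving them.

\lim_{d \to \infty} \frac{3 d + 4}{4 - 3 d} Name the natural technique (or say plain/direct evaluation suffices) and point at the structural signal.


Diagnosis: dominant-term comparison — divide by the highest power of d present: lower-order terms vanish and the dominant ratio remains. l'Hôpital's at-infinity variant applies to the expression viewed as a single quotient; the leading-term comparison is the direct route.


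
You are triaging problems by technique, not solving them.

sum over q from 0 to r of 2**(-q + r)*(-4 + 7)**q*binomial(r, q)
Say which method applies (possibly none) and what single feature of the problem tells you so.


Verdict: the binomial theorem — binomial(r, q) weighting matched powers of (-4 + 7) and 2 is the expanded form of ((-4 + 7) + 2)^r — fold it back up.


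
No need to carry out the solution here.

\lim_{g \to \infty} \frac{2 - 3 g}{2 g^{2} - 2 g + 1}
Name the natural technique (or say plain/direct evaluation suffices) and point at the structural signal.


Verdict: dominant-term comparison — divide through by the highest power of g; every lower-order term dies and the dominant terms decide the limit. l'Hôpital's at-infinity variant applies to the expression viewed as a single quotient; the leading-term comparison is the direct route.


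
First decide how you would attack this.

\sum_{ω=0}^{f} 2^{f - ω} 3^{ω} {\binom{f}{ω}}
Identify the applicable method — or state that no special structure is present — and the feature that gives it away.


Technique: the binomial theorem — the summand is term ω of a binomial expansion in 3 and 2; the whole sum is a single power.


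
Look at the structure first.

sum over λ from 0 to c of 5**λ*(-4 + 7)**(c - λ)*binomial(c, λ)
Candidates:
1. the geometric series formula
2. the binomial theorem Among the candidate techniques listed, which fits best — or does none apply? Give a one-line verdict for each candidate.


Technique: the binomial theorem — terms weighting binomial(c, λ) against matched powers of 5 and (-4 + 7) reassemble into (5 + (-4 + 7))^c by the binomial theorem.
- the geometric series formula: the term-to-term ratio changes with the index, so the geometric formula cannot close it.
- the binomial theorem: yes, a natural case for it.


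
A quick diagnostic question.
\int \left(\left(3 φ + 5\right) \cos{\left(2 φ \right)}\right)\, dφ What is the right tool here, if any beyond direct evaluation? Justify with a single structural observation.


Technique: integration by parts — differentiate 3 φ + 5, integrate \cos{\left(2 φ \right)}: each pass lowers the polynomial degree, so parts terminates.


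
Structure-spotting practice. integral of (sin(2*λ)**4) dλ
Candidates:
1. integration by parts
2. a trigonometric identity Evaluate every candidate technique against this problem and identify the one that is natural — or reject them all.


Diagnosis: a trigonometric identity — sin(2*λ)**4 is an even power — the power-reduction identity rewrites it into first-degree cosines.
- integration by parts: not the fit here: there is no polynomial factor to ladder down — parts can still close the trigonometric product by recursion, though the identity rewrite is the direct route.
- a trigonometric identity — applies; the problem has the shape this method handles.


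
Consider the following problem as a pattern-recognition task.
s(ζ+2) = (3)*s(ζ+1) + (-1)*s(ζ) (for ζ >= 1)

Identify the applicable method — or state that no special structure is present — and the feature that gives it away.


Verdict: the characteristic-root method — fixed numeric weights on consecutive terms and no forcing term added: the root method in its home territory.


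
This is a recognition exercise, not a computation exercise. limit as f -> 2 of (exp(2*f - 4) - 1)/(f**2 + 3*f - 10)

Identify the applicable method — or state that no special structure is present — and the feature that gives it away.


Method: l'Hôpital's rule (0/0) — both numerator and denominator vanish at 2: the genuine 0/0 indeterminate that l'Hôpital exists for. Known elementary limits would finish this too — the rule just bypasses the case analysis.


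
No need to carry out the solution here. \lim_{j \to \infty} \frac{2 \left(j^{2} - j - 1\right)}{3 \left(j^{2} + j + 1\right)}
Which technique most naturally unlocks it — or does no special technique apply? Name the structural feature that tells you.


Diagnosis: dominant-term comparison — growth-rate triage: the leading powers of j decide the limit, everything else is noise. Viewed as a single quotient this is an ∞/∞ form — an at-infinity application of l'Hôpital's rule would also resolve it; comparing leading growth reads the answer without differentiating.


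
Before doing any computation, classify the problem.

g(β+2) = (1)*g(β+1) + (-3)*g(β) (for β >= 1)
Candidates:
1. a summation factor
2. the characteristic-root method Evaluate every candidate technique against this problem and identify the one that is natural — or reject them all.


Method: the characteristic-root method — linear, homogeneous, constant coefficients: solutions of the form r^β exist — find the roots of the characteristic polynomial.
- a summation factor — a summation factor telescopes one-step recursions; this one carries higher-order memory.
- the characteristic-root method — yes — fits the structure here.


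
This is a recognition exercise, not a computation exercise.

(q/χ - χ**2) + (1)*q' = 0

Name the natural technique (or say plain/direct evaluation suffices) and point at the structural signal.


Method: a linear integrating factor — the unknown enters only to the first power against a nonzero forcing term — the integrating-factor template applies directly.


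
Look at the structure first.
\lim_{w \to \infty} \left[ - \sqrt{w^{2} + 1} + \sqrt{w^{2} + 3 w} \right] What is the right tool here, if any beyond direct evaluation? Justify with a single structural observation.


Technique: conjugate multiplication — infinity minus infinity with a radical in play — multiply by the conjugate so the divergences of \sqrt{w^{2} + 3 w} and \sqrt{w^{2} + 1} annihilate.


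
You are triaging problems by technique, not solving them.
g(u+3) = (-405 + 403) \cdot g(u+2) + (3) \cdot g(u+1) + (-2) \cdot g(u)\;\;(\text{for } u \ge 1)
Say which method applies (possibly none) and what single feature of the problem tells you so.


Technique: the characteristic-root method — this is the constant-coefficient homogeneous case — the whole solution in u reduces to a polynomial's roots.


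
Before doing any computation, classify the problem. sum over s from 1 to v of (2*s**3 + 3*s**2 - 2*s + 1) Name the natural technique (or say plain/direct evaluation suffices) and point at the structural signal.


Verdict: no special technique — every summand is a constant multiple of a power of s — apply the standard power-sum identities one degree at a time.


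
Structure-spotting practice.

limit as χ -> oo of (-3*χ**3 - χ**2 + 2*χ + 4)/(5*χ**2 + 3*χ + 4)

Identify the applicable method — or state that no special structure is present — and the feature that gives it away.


Diagnosis: dominant-term comparison — divide by the highest power of χ present: lower-order terms vanish and the dominant ratio remains. Differentiating the expression as a single quotient would eventually settle it as well; matching dominant growth settles it immediately.


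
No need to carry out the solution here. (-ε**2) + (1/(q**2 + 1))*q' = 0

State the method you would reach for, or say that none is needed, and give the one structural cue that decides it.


Best approach: separation of variables — a product of single-variable factors, ε**2 and q**2 + 1 — the textbook separable form. An exactness check succeeds on this form as well — separation and the potential function arrive at the same answer, separation more directly.


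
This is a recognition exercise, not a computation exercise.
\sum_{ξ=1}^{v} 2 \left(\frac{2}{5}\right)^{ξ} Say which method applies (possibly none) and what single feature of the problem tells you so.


Technique: the geometric series formula — term-over-term division gives \frac{2}{5} every time — index-free ratio, geometric sum formula applies.


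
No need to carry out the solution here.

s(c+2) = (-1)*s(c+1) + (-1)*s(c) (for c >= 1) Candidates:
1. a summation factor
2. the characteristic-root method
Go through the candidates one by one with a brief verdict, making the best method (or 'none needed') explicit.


Method: the characteristic-root method — linear, homogeneous, constant coefficients: solutions of the form r^c exist — find the roots of the characteristic polynomial.
- a summation factor: a summation factor telescopes one-step recursions; this one carries higher-order memory.
- the characteristic-root method: a fit — the right tool for this form.


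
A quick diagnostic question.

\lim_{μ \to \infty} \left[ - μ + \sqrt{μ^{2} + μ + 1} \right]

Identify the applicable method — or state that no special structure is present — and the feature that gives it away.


Diagnosis: conjugate multiplication — an infinity-minus-infinity difference with a surviving radical — multiply by the conjugate to cancel the divergence.


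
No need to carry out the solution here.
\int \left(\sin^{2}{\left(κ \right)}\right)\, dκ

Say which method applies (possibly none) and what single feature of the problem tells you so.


Technique: a trigonometric identity — \sin^{2}{\left(κ \right)} is an even power — the power-reduction identity rewrites it into first-degree cosines.


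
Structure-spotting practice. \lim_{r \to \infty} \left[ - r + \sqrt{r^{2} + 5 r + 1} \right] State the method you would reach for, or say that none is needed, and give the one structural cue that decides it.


Method: conjugate multiplication — an infinity-minus-infinity difference with a surviving radical — multiply by the conjugate to cancel the divergence.


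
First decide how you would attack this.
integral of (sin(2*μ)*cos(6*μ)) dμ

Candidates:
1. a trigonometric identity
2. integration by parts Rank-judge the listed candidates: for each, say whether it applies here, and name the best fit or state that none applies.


Method: a trigonometric identity — split sin(2*μ)*cos(6*μ) with the angle-addition identities: the resulting sum integrates term by term.
- a trigonometric identity: yes — fits the structure here.
- integration by parts: not the fit here: there is no polynomial factor to ladder down — parts can still close the trigonometric product by recursion, though the identity rewrite is the direct route.


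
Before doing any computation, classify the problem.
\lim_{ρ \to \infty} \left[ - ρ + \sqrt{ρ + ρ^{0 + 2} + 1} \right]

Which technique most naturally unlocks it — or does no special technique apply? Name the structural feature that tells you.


Best approach: conjugate multiplication — the difference \sqrt{ρ + ρ^{0 + 2} + 1} - ρ is an ∞ − ∞ stalemate; its conjugate partner breaks the tie.


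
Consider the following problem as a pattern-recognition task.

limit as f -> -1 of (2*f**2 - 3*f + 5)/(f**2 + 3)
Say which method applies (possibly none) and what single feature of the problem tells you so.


Diagnosis: no special technique — no vanishing denominator and no indeterminate clash at the point — evaluation is immediate.


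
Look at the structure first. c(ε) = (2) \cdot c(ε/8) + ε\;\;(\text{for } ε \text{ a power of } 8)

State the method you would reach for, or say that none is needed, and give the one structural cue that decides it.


Best approach: the master substitution — treat m = log base 8 of ε as the new clock: one recursion step advances m by one while ε scales by 8.


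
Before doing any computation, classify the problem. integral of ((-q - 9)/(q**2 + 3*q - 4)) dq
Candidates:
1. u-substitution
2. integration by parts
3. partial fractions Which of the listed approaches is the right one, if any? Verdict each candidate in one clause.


Technique: partial fractions — the factorization of q**2 + 3*q - 4 is the whole battle; after it, each term is a table integral.
- u-substitution: no subexpression of the integrand serves as a whole-integral substitution inner — individual terms may offer their own, but none carries its derivative as a factor of the full integrand; a working change of variable would have to be constructed from outside the expression.
- integration by parts — no split into a nonconstant polynomial times one of the standard kernels — exp, sine, or cosine of a linear argument, or a logarithm — applies here.
- partial fractions — applies; the problem has the shape this method handles.


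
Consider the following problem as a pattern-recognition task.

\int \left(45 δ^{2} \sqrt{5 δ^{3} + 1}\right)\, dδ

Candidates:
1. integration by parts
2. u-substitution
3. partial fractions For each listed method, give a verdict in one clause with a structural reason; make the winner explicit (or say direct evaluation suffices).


Best approach: u-substitution — collected, the integrand has one factor that is, up to a constant, the derivative of an inner expression the rest depends on — substitute for that inner expression.
- integration by parts: a polynomial factor is present, but its partner is not an exp, sine, or cosine of a degree-1 argument, nor a logarithm.
- u-substitution: yes — fits the structure here.
- partial fractions: the expression is not a ratio of polynomials that decomposes further.


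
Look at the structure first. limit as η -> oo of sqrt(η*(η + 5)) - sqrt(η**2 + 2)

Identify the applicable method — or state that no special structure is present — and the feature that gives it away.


Method: conjugate multiplication — infinity minus infinity with a radical in play — multiply by the conjugate so the divergences of sqrt(η*(η + 5)) and sqrt(η**2 + 2) annihilate.


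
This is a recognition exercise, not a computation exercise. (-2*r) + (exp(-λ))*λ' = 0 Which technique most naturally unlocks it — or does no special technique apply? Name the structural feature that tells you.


Diagnosis: separation of variables — solved for the derivative, the right side splits multiplicatively into a function of each variable alone — divide and integrate each side. The equation is exact as it stands too — a potential function exists — though separation reads the split structure directly.


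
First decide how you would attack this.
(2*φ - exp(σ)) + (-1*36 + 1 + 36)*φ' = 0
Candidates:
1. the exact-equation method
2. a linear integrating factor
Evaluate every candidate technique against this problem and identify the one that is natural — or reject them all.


Best approach: a linear integrating factor — φ enters only linearly with coefficient 2; multiply by exp of the integral of 2 and the left side becomes one derivative.
- the exact-equation method: the mixed-partials test fails on this split — it is not an exact differential as presented.
- a linear integrating factor — applicable, and directly so.


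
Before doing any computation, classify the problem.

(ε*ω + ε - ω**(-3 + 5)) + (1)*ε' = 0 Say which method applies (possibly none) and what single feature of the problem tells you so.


Verdict: a linear integrating factor — the unknown enters only to the first power against a nonzero forcing term — the integrating-factor template applies directly.


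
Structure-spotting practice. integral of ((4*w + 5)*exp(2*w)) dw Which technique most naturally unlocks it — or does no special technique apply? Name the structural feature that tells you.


Best approach: integration by parts — the integrand splits as 4*w + 5 times exp(2*w) — repeatedly differentiating the polynomial part kills it, which is the parts ladder.


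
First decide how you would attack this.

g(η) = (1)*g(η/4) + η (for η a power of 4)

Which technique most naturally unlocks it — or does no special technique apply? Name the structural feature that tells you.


Diagnosis: the master substitution — the recursive call is at index η/4 rather than a shift, a divide-and-conquer shape — substituting η = 4^m linearizes it.


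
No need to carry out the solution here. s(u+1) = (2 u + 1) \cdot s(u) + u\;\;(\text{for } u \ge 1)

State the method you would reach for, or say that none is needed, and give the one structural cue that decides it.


Verdict: a summation factor — first-order linear but the coefficient 2 u + 1 moves with the index — divide by the cumulative product and telescope.


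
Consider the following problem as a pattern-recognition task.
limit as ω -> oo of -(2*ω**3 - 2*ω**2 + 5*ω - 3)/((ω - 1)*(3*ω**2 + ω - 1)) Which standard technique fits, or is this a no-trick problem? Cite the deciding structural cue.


Best approach: dominant-term comparison — growth-rate triage: the leading powers of ω decide the limit, everything else is noise. Viewed as a single quotient this is an ∞/∞ form — an at-infinity application of l'Hôpital's rule would also resolve it; comparing leading growth reads the answer without differentiating.


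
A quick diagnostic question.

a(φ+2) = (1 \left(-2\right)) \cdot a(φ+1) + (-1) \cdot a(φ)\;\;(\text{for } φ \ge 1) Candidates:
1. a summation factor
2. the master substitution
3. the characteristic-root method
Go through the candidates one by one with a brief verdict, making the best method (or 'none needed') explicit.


Diagnosis: the characteristic-root method — no index-dependence in the weights and nothing inhomogeneous: classic characteristic-equation setup.
- a summation factor — the recurrence reaches back more than one step, outside the first-order family a summation factor normalizes.
- the master substitution — the recursive argument is a shift of the index, not a fixed fraction of it.
- the characteristic-root method: applies; the problem has the shape this method handles.


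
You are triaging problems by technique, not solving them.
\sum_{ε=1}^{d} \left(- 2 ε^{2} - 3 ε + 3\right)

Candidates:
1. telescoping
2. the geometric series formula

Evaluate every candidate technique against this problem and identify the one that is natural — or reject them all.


Diagnosis: no special technique — constant-multiple powers of ε with no cancellation partners and no common ratio — use the standard power-sum formulas.
- telescoping — the summand is not presented as a shifted difference — a telescoping rewrite may exist, but the displayed structure does not offer one.
- the geometric series formula — no single multiplier carries one term to the next throughout the sum.


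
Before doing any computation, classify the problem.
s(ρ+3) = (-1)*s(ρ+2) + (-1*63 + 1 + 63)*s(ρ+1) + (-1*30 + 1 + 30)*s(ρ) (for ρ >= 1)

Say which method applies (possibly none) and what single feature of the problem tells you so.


Verdict: the characteristic-root method — this is the constant-coefficient homogeneous case — the whole solution in ρ reduces to a polynomial's roots.


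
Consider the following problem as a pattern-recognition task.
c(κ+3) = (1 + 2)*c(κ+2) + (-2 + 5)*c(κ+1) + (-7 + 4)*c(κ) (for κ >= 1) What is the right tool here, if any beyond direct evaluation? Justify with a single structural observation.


Technique: the characteristic-root method — fixed numeric weights on consecutive terms and no forcing term added: the root method in its home territory.


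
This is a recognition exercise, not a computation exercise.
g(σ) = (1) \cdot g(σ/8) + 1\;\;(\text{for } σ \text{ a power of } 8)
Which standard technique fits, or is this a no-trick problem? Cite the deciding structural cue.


Method: the master substitution — treat m = log base 8 of σ as the new clock: one recursion step advances m by one while σ scales by 8.


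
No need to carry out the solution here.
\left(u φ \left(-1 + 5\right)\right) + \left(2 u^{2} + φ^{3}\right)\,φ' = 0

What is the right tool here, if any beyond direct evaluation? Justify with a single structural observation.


Technique: the exact-equation method — equality of cross partials is the green light — assemble the potential function term by term.


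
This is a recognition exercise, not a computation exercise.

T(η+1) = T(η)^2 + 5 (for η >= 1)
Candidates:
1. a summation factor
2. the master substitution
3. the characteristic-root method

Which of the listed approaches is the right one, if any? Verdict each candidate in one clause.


Best approach: no special technique — the unknown sequence enters the update nonlinearly, so no linear method fits the recurrence as written — direct iteration remains.
- a summation factor — no summation factor applies — the rule is not linear in the sequence values.
- the master substitution — no fixed divisor shrinks the index between calls.
- the characteristic-root method — nonlinearity rules out exponential-mode superposition from the start.


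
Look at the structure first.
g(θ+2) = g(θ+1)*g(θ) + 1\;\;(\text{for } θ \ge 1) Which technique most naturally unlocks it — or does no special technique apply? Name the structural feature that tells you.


Technique: no special technique — the map from one term to the next is curved, not linear, so linear closed-form machinery does not attach.


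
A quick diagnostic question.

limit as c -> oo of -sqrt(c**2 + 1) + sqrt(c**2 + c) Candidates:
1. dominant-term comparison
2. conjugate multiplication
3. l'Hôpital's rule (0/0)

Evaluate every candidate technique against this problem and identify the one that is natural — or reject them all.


Diagnosis: conjugate multiplication — an infinity-minus-infinity difference with a surviving radical — multiply by the conjugate to cancel the divergence.
- dominant-term comparison — no dominant-degree comparison decides it.
- conjugate multiplication — a fit — the right tool for this form.
- l'Hôpital's rule (0/0): no quotient structure at all: the clash is ∞ minus ∞, which rationalizing converts into a tractable ratio.


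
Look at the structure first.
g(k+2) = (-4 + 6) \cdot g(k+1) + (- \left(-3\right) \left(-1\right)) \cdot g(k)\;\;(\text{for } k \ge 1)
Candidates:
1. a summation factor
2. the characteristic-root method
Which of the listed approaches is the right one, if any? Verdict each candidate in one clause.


Verdict: the characteristic-root method — shift-invariance with fixed coefficients calls for exponential trials; the characteristic polynomial finds every r^k.
- a summation factor — the recurrence reaches back more than one step, outside the first-order family a summation factor normalizes.
- the characteristic-root method: yes — fits the structure here.


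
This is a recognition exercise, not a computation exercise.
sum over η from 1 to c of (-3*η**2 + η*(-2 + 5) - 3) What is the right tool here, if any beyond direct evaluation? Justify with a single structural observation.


Verdict: no special technique — the summand is a plain polynomial in η (expanding first if it arrives factored); standard power-sum formulas evaluate it term by term.


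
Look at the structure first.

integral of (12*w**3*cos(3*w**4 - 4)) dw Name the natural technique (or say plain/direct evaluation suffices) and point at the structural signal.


Verdict: u-substitution — everything non-trivial happens through the inner expression 3*w**4 - 4, and its derivative accounts for the remaining factor up to a constant, so set u = 3*w**4 - 4.


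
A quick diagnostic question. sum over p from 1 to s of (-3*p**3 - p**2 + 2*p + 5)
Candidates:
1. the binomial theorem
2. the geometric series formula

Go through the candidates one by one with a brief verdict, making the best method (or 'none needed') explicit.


Technique: no special technique — every summand is a constant multiple of a power of p — apply the standard power-sum identities one degree at a time.
- the binomial theorem: no binomial coefficients pair with matched powers.
- the geometric series formula: consecutive terms are not related by a fixed multiplier.
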